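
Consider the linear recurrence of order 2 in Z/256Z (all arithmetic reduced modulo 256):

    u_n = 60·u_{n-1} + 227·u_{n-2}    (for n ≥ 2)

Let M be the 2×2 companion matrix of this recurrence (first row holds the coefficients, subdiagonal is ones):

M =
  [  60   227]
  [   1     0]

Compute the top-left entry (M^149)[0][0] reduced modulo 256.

(M^149)[0][0] is the top entry after applying M 149 times to the unit state (1, 0). Equivalently it is h_{150} for the auxiliary sequence (h_n) obeying the same recurrence with h_1 = 1 and h_i = 0 for 0 ≤ i < 1:
h_2 = 60·1 + 227·0 = 60
h_3 = 60·60 + 227·1 = 243
h_4 = 60·243 + 227·60 = 40
h_5 = 60·40 + 227·243 = 217
h_6 = 60·217 + 227·40 = 84
h_7 = 60·84 + 227·217 = 27
h_8 = 60·27 + 227·84 = 208
h_9 = 60·208 + 227·27 = 177
h_10 = 60·177 + 227·208 = 236
h_11 = 60·236 + 227·177 = 67
h_12 = 60·67 + 227·236 = 248
h_13 = 60·248 + 227·67 = 137
h_14 = 60·137 + 227·248 = 4
h_15 = 60·4 + 227·137 = 107
h_16 = 60·107 + 227·4 = 160
h_17 = 60·160 + 227·107 = 97
h_18 = 60·97 + 227·160 = 156
h_19 = 60·156 + 227·97 = 147
h_20 = 60·147 + 227·156 = 200
h_21 = 60·200 + 227·147 = 57
h_22 = 60·57 + 227·200 = 180
h_23 = 60·180 + 227·57 = 187
h_24 = 60·187 + 227·180 = 112
h_25 = 60·112 + 227·187 = 17
h_26 = 60·17 + 227·112 = 76
h_27 = 60·76 + 227·17 = 227
h_28 = 60·227 + 227·76 = 152
h_29 = 60·152 + 227·227 = 233
h_30 = 60·233 + 227·152 = 100
h_31 = 60·100 + 227·233 = 11
h_32 = 60·11 + 227·100 = 64
h_33 = 60·64 + 227·11 = 193
h_34 = 60·193 + 227·64 = 252
h_35 = 60·252 + 227·193 = 51
h_36 = 60·51 + 227·252 = 104
h_37 = 60·104 + 227·51 = 153
h_38 = 60·153 + 227·104 = 20
h_39 = 60·20 + 227·153 = 91
h_40 = 60·91 + 227·20 = 16
h_41 = 60·16 + 227·91 = 113
h_42 = 60·113 + 227·16 = 172
h_43 = 60·172 + 227·113 = 131
h_44 = 60·131 + 227·172 = 56
h_45 = 60·56 + 227·131 = 73
h_46 = 60·73 + 227·56 = 196
h_47 = 60·196 + 227·73 = 171
h_48 = 60·171 + 227·196 = 224
h_49 = 60·224 + 227·171 = 33
h_50 = 60·33 + 227·224 = 92
h_51 = 60·92 + 227·33 = 211
h_52 = 60·211 + 227·92 = 8
h_53 = 60·8 + 227·211 = 249
h_54 = 60·249 + 227·8 = 116
h_55 = 60·116 + 227·249 = 251
h_56 = 60·251 + 227·116 = 176
h_57 = 60·176 + 227·251 = 209
h_58 = 60·209 + 227·176 = 12
h_59 = 60·12 + 227·209 = 35
h_60 = 60·35 + 227·12 = 216
h_61 = 60·216 + 227·35 = 169
h_62 = 60·169 + 227·216 = 36
h_63 = 60·36 + 227·169 = 75
h_64 = 60·75 + 227·36 = 128
h_65 = 60·128 + 227·75 = 129
h_66 = 60·129 + 227·128 = 188
h_67 = 60·188 + 227·129 = 115
h_68 = 60·115 + 227·188 = 168
h_69 = 60·168 + 227·115 = 89
h_70 = 60·89 + 227·168 = 212
h_71 = 60·212 + 227·89 = 155
h_72 = 60·155 + 227·212 = 80
h_73 = 60·80 + 227·155 = 49
h_74 = 60·49 + 227·80 = 108
h_75 = 60·108 + 227·49 = 195
h_76 = 60·195 + 227·108 = 120
h_77 = 60·120 + 227·195 = 9
h_78 = 60·9 + 227·120 = 132
h_79 = 60·132 + 227·9 = 235
h_80 = 60·235 + 227·132 = 32
h_81 = 60·32 + 227·235 = 225
h_82 = 60·225 + 227·32 = 28
h_83 = 60·28 + 227·225 = 19
h_84 = 60·19 + 227·28 = 72
h_85 = 60·72 + 227·19 = 185
h_86 = 60·185 + 227·72 = 52
h_87 = 60·52 + 227·185 = 59
h_88 = 60·59 + 227·52 = 240
h_89 = 60·240 + 227·59 = 145
h_90 = 60·145 + 227·240 = 204
h_91 = 60·204 + 227·145 = 99
h_92 = 60·99 + 227·204 = 24
h_93 = 60·24 + 227·99 = 105
h_94 = 60·105 + 227·24 = 228
h_95 = 60·228 + 227·105 = 139
h_96 = 60·139 + 227·228 = 192
h_97 = 60·192 + 227·139 = 65
h_98 = 60·65 + 227·192 = 124
h_99 = 60·124 + 227·65 = 179
h_100 = 60·179 + 227·124 = 232
h_101 = 60·232 + 227·179 = 25
h_102 = 60·25 + 227·232 = 148
h_103 = 60·148 + 227·25 = 219
h_104 = 60·219 + 227·148 = 144
h_105 = 60·144 + 227·219 = 241
h_106 = 60·241 + 227·144 = 44
h_107 = 60·44 + 227·241 = 3
h_108 = 60·3 + 227·44 = 184
h_109 = 60·184 + 227·3 = 201
h_110 = 60·201 + 227·184 = 68
h_111 = 60·68 + 227·201 = 43
h_112 = 60·43 + 227·68 = 96
h_113 = 60·96 + 227·43 = 161
h_114 = 60·161 + 227·96 = 220
h_115 = 60·220 + 227·161 = 83
h_116 = 60·83 + 227·220 = 136
h_117 = 60·136 + 227·83 = 121
h_118 = 60·121 + 227·136 = 244
h_119 = 60·244 + 227·121 = 123
h_120 = 60·123 + 227·244 = 48
h_121 = 60·48 + 227·123 = 81
h_122 = 60·81 + 227·48 = 140
h_123 = 60·140 + 227·81 = 163
h_124 = 60·163 + 227·140 = 88
h_125 = 60·88 + 227·163 = 41
h_126 = 60·41 + 227·88 = 164
h_127 = 60·164 + 227·41 = 203
h_128 = 60·203 + 227·164 = 0
h_129 = 60·0 + 227·203 = 1
h_130 = 60·1 + 227·0 = 60
h_131 = 60·60 + 227·1 = 243
h_132 = 60·243 + 227·60 = 40
h_133 = 60·40 + 227·243 = 217
h_134 = 60·217 + 227·40 = 84
h_135 = 60·84 + 227·217 = 27
h_136 = 60·27 + 227·84 = 208
h_137 = 60·208 + 227·27 = 177
h_138 = 60·177 + 227·208 = 236
h_139 = 60·236 + 227·177 = 67
h_140 = 60·67 + 227·236 = 248
h_141 = 60·248 + 227·67 = 137
h_142 = 60·137 + 227·248 = 4
h_143 = 60·4 + 227·137 = 107
h_144 = 60·107 + 227·4 = 160
h_145 = 60·160 + 227·107 = 97
h_146 = 60·97 + 227·160 = 156
h_147 = 60·156 + 227·97 = 147
h_148 = 60·147 + 227·156 = 200
h_149 = 60·200 + 227·147 = 57
h_150 = 60·57 + 227·200 = 180

180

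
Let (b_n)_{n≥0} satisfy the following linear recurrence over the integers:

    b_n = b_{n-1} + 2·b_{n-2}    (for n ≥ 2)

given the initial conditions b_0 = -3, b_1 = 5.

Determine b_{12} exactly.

b_2 = 1·5 + 2·-3 = -1
b_3 = 1·-1 + 2·5 = 9
b_4 = 1·9 + 2·-1 = 7
b_5 = 1·7 + 2·9 = 25
b_6 = 1·25 + 2·7 = 39
b_7 = 1·39 + 2·25 = 89
b_8 = 1·89 + 2·39 = 167
b_9 = 1·167 + 2·89 = 345
b_10 = 1·345 + 2·167 = 679
b_11 = 1·679 + 2·345 = 1369
b_12 = 1·1369 + 2·679 = 2727

2727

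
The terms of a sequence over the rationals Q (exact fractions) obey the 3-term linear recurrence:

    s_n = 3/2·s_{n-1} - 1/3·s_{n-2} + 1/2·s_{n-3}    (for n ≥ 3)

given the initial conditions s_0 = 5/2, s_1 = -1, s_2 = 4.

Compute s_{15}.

29356537483/35831808

s_3 = 3/2·4 + -1/3·-1 + 1/2·5/2 = 91/12
s_4 = 3/2·91/12 + -1/3·4 + 1/2·-1 = 229/24
s_5 = 3/2·229/24 + -1/3·91/12 + 1/2·4 = 1985/144
s_6 = 3/2·1985/144 + -1/3·229/24 + 1/2·91/12 = 6131/288
s_7 = 3/2·6131/288 + -1/3·1985/144 + 1/2·229/24 = 55483/1728
s_8 = 3/2·55483/1728 + -1/3·6131/288 + 1/2·1985/144 = 165745/3456
s_9 = 3/2·165745/3456 + -1/3·55483/1728 + 1/2·6131/288 = 1490489/20736
s_10 = 3/2·1490489/20736 + -1/3·165745/3456 + 1/2·55483/1728 = 4474283/41472
s_11 = 3/2·4474283/41472 + -1/3·1490489/20736 + 1/2·165745/3456 = 40273411/248832
s_12 = 3/2·40273411/248832 + -1/3·4474283/41472 + 1/2·1490489/20736 = 120808969/497664
s_13 = 3/2·120808969/497664 + -1/3·40273411/248832 + 1/2·4474283/41472 = 1087261265/2985984
s_14 = 3/2·1087261265/2985984 + -1/3·120808969/497664 + 1/2·40273411/248832 = 3261828851/5971968
s_15 = 3/2·3261828851/5971968 + -1/3·1087261265/2985984 + 1/2·120808969/497664 = 29356537483/35831808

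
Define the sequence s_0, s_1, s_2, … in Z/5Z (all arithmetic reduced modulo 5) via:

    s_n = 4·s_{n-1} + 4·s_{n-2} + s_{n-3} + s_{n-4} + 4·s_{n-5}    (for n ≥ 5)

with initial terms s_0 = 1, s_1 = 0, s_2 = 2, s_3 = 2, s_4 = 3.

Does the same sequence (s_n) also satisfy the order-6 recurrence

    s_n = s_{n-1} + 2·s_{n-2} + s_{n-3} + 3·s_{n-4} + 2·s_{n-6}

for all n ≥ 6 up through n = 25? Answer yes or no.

no

Terms s_0..s_25: 1, 0, 2, 2, 3, 1, 0, 2, 0, 1, 0, 1, 3, 2, 0, 2, 2, 0, 3, 1, 1, 4, 4, 1, 4, 2
n=6: candidate gives 2, actual s_6 = 0 ✗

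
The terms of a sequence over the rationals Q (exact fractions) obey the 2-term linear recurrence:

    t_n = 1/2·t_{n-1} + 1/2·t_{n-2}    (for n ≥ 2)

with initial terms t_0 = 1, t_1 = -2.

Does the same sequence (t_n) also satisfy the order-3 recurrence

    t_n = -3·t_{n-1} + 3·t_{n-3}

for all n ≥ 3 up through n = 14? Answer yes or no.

no

Terms t_0..t_14: 1, -2, -1/2, -5/4, -7/8, -17/16, -31/32, -65/64, -127/128, -257/256, -511/512, -1025/1024, -2047/2048, -4097/4096, -8191/8192
n=3: candidate gives 9/2, actual t_3 = -5/4 ✗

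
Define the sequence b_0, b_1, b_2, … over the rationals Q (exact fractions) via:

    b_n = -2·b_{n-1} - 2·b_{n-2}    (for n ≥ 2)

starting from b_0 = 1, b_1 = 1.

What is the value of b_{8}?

b_2 = -2·1 + -2·1 = -4
b_3 = -2·-4 + -2·1 = 6
b_4 = -2·6 + -2·-4 = -4
b_5 = -2·-4 + -2·6 = -4
b_6 = -2·-4 + -2·-4 = 16
b_7 = -2·16 + -2·-4 = -24
b_8 = -2·-24 + -2·16 = 16

16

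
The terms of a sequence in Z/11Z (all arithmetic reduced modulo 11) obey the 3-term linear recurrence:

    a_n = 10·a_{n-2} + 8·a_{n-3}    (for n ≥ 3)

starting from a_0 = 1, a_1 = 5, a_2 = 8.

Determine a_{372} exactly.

a_3 = 0·8 + 10·5 + 8·1 = 3
a_4 = 0·3 + 10·8 + 8·5 = 10
a_5 = 0·10 + 10·3 + 8·8 = 6
a_6 = 0·6 + 10·10 + 8·3 = 3
a_7 = 0·3 + 10·6 + 8·10 = 8
a_8 = 0·8 + 10·3 + 8·6 = 1
a_9 = 0·1 + 10·8 + 8·3 = 5
a_10 = 0·5 + 10·1 + 8·8 = 8
(a_8, a_9, a_10) = (1, 5, 8) = (a_0, a_1, a_2), so the sequence has period 8.
372 ≡ 4 (mod 8), hence a_372 = a_4 = 10.

10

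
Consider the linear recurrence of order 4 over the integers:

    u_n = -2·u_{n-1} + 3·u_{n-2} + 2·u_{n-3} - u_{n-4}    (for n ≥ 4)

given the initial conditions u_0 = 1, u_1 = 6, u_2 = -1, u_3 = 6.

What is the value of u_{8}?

-285

u_4 = -2·6 + 3·-1 + 2·6 + -1·1 = -4
u_5 = -2·-4 + 3·6 + 2·-1 + -1·6 = 18
u_6 = -2·18 + 3·-4 + 2·6 + -1·-1 = -35
u_7 = -2·-35 + 3·18 + 2·-4 + -1·6 = 110
u_8 = -2·110 + 3·-35 + 2·18 + -1·-4 = -285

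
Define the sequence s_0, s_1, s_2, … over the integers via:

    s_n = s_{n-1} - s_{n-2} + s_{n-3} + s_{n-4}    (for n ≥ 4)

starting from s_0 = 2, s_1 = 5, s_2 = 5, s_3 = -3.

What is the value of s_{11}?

13

s_4 = 1·-3 + -1·5 + 1·5 + 1·2 = -1
s_5 = 1·-1 + -1·-3 + 1·5 + 1·5 = 12
s_6 = 1·12 + -1·-1 + 1·-3 + 1·5 = 15
s_7 = 1·15 + -1·12 + 1·-1 + 1·-3 = -1
s_8 = 1·-1 + -1·15 + 1·12 + 1·-1 = -5
s_9 = 1·-5 + -1·-1 + 1·15 + 1·12 = 23
s_10 = 1·23 + -1·-5 + 1·-1 + 1·15 = 42
s_11 = 1·42 + -1·23 + 1·-5 + 1·-1 = 13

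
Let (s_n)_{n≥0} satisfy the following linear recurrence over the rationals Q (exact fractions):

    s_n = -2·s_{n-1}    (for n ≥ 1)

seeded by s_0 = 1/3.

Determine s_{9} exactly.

-512/3

s_1 = -2·1/3 = -2/3
s_2 = -2·-2/3 = 4/3
s_3 = -2·4/3 = -8/3
s_4 = -2·-8/3 = 16/3
s_5 = -2·16/3 = -32/3
s_6 = -2·-32/3 = 64/3
s_7 = -2·64/3 = -128/3
s_8 = -2·-128/3 = 256/3
s_9 = -2·256/3 = -512/3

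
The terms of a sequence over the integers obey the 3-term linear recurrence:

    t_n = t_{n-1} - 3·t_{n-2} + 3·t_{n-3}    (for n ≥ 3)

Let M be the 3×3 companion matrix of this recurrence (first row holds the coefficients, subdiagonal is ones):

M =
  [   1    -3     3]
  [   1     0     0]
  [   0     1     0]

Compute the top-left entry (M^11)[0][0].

(M^11)[0][0] is the top entry after applying M 11 times to the unit state (1, 0, 0). Equivalently it is h_{13} for the auxiliary sequence (h_n) obeying the same recurrence with h_2 = 1 and h_i = 0 for 0 ≤ i < 2:
h_3 = 1·1 + -3·0 + 3·0 = 1
h_4 = 1·1 + -3·1 + 3·0 = -2
h_5 = 1·-2 + -3·1 + 3·1 = -2
h_6 = 1·-2 + -3·-2 + 3·1 = 7
h_7 = 1·7 + -3·-2 + 3·-2 = 7
h_8 = 1·7 + -3·7 + 3·-2 = -20
h_9 = 1·-20 + -3·7 + 3·7 = -20
h_10 = 1·-20 + -3·-20 + 3·7 = 61
h_11 = 1·61 + -3·-20 + 3·-20 = 61
h_12 = 1·61 + -3·61 + 3·-20 = -182
h_13 = 1·-182 + -3·61 + 3·61 = -182

-182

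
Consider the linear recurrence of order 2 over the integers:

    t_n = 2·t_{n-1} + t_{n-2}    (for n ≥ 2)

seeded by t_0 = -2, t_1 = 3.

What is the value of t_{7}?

t_2 = 2·3 + 1·-2 = 4
t_3 = 2·4 + 1·3 = 11
t_4 = 2·11 + 1·4 = 26
t_5 = 2·26 + 1·11 = 63
t_6 = 2·63 + 1·26 = 152
t_7 = 2·152 + 1·63 = 367

367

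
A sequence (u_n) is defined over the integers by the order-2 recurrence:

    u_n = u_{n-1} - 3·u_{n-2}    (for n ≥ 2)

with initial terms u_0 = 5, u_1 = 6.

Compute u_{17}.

-48519

u_2 = 1·6 + -3·5 = -9
u_3 = 1·-9 + -3·6 = -27
u_4 = 1·-27 + -3·-9 = 0
u_5 = 1·0 + -3·-27 = 81
u_6 = 1·81 + -3·0 = 81
u_7 = 1·81 + -3·81 = -162
u_8 = 1·-162 + -3·81 = -405
u_9 = 1·-405 + -3·-162 = 81
u_10 = 1·81 + -3·-405 = 1296
u_11 = 1·1296 + -3·81 = 1053
u_12 = 1·1053 + -3·1296 = -2835
u_13 = 1·-2835 + -3·1053 = -5994
u_14 = 1·-5994 + -3·-2835 = 2511
u_15 = 1·2511 + -3·-5994 = 20493
u_16 = 1·20493 + -3·2511 = 12960
u_17 = 1·12960 + -3·20493 = -48519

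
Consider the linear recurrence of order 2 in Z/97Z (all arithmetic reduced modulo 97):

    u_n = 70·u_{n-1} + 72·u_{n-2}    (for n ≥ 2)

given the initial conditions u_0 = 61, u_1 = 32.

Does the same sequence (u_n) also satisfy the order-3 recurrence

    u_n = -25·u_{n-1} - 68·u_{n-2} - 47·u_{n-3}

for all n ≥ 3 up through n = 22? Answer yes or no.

yes

Terms u_0..u_22: 61, 32, 36, 71, 93, 79, 4, 51, 75, 95, 22, 38, 73, 86, 24, 15, 62, 85, 35, 34, 50, 31, 47
n=3: candidate gives 71, actual u_3 = 71 ✓
n=4: candidate gives 93, actual u_4 = 93 ✓
n=5: candidate gives 79, actual u_5 = 79 ✓
n=6: candidate gives 4, actual u_6 = 4 ✓
n=7: candidate gives 51, actual u_7 = 51 ✓
n=8: candidate gives 75, actual u_8 = 75 ✓
n=9: candidate gives 95, actual u_9 = 95 ✓
n=10: candidate gives 22, actual u_10 = 22 ✓
n=11: candidate gives 38, actual u_11 = 38 ✓
n=12: candidate gives 73, actual u_12 = 73 ✓
n=13: candidate gives 86, actual u_13 = 86 ✓
n=14: candidate gives 24, actual u_14 = 24 ✓
n=15: candidate gives 15, actual u_15 = 15 ✓
n=16: candidate gives 62, actual u_16 = 62 ✓
n=17: candidate gives 85, actual u_17 = 85 ✓
n=18: candidate gives 35, actual u_18 = 35 ✓
n=19: candidate gives 34, actual u_19 = 34 ✓
n=20: candidate gives 50, actual u_20 = 50 ✓
n=21: candidate gives 31, actual u_21 = 31 ✓
n=22: candidate gives 47, actual u_22 = 47 ✓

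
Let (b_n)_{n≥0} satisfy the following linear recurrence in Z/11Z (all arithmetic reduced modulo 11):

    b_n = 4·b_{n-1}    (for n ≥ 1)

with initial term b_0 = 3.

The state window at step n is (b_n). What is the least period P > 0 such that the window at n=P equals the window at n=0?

n=0: window = (3)
n=1: window = (1)
n=2: window = (4)
n=3: window = (5)
n=4: window = (9)
n=5: window = (3)
window at n=5 equals window at n=0 → period = 5

5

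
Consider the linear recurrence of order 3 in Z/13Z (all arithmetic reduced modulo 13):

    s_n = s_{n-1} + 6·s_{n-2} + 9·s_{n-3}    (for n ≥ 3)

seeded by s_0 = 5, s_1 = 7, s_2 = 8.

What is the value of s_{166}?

12

s_3 = 1·8 + 6·7 + 9·5 = 4
s_4 = 1·4 + 6·8 + 9·7 = 11
s_5 = 1·11 + 6·4 + 9·8 = 3
s_6 = 1·3 + 6·11 + 9·4 = 1
s_7 = 1·1 + 6·3 + 9·11 = 1
s_8 = 1·1 + 6·1 + 9·3 = 8
s_9 = 1·8 + 6·1 + 9·1 = 10
s_10 = 1·10 + 6·8 + 9·1 = 2
s_11 = 1·2 + 6·10 + 9·8 = 4
s_12 = 1·4 + 6·2 + 9·10 = 2
s_13 = 1·2 + 6·4 + 9·2 = 5
s_14 = 1·5 + 6·2 + 9·4 = 1
s_15 = 1·1 + 6·5 + 9·2 = 10
s_16 = 1·10 + 6·1 + 9·5 = 9
s_17 = 1·9 + 6·10 + 9·1 = 0
s_18 = 1·0 + 6·9 + 9·10 = 1
s_19 = 1·1 + 6·0 + 9·9 = 4
s_20 = 1·4 + 6·1 + 9·0 = 10
s_21 = 1·10 + 6·4 + 9·1 = 4
s_22 = 1·4 + 6·10 + 9·4 = 9
s_23 = 1·9 + 6·4 + 9·10 = 6
s_24 = 1·6 + 6·9 + 9·4 = 5
s_25 = 1·5 + 6·6 + 9·9 = 5
s_26 = 1·5 + 6·5 + 9·6 = 11
s_27 = 1·11 + 6·5 + 9·5 = 8
s_28 = 1·8 + 6·11 + 9·5 = 2
s_29 = 1·2 + 6·8 + 9·11 = 6
s_30 = 1·6 + 6·2 + 9·8 = 12
s_31 = 1·12 + 6·6 + 9·2 = 1
s_32 = 1·1 + 6·12 + 9·6 = 10
s_33 = 1·10 + 6·1 + 9·12 = 7
s_34 = 1·7 + 6·10 + 9·1 = 11
s_35 = 1·11 + 6·7 + 9·10 = 0
s_36 = 1·0 + 6·11 + 9·7 = 12
s_37 = 1·12 + 6·0 + 9·11 = 7
s_38 = 1·7 + 6·12 + 9·0 = 1
s_39 = 1·1 + 6·7 + 9·12 = 8
s_40 = 1·8 + 6·1 + 9·7 = 12
s_41 = 1·12 + 6·8 + 9·1 = 4
s_42 = 1·4 + 6·12 + 9·8 = 5
s_43 = 1·5 + 6·4 + 9·12 = 7
s_44 = 1·7 + 6·5 + 9·4 = 8
(s_42, s_43, s_44) = (5, 7, 8) = (s_0, s_1, s_2), so the sequence has period 42.
166 ≡ 40 (mod 42), hence s_166 = s_40 = 12.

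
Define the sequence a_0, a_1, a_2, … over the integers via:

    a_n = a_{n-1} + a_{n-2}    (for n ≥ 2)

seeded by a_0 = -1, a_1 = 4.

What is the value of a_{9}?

115

a_2 = 1·4 + 1·-1 = 3
a_3 = 1·3 + 1·4 = 7
a_4 = 1·7 + 1·3 = 10
a_5 = 1·10 + 1·7 = 17
a_6 = 1·17 + 1·10 = 27
a_7 = 1·27 + 1·17 = 44
a_8 = 1·44 + 1·27 = 71
a_9 = 1·71 + 1·44 = 115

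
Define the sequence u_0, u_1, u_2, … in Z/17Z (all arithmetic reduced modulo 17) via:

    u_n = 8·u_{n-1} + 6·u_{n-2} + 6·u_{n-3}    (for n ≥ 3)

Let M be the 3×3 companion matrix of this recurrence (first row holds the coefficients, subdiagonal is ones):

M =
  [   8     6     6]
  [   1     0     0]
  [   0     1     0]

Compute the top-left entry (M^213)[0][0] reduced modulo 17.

6

(M^213)[0][0] is the top entry after applying M 213 times to the unit state (1, 0, 0). Equivalently it is h_{215} for the auxiliary sequence (h_n) obeying the same recurrence with h_2 = 1 and h_i = 0 for 0 ≤ i < 2:
h_3 = 8·1 + 6·0 + 6·0 = 8
h_4 = 8·8 + 6·1 + 6·0 = 2
h_5 = 8·2 + 6·8 + 6·1 = 2
h_6 = 8·2 + 6·2 + 6·8 = 8
h_7 = 8·8 + 6·2 + 6·2 = 3
h_8 = 8·3 + 6·8 + 6·2 = 16
Continuing the recurrence:
  h_9 = 7;  h_10 = 0;  h_11 = 2;  h_12 = 7;  h_13 = 0;  h_14 = 3
  h_15 = 15;  h_16 = 2;  h_17 = 5;  h_18 = 6;  h_19 = 5;  h_20 = 4
  h_21 = 13;  h_22 = 5;  h_23 = 6;  h_24 = 3;  h_25 = 5;  h_26 = 9
  h_27 = 1;  h_28 = 7;  h_29 = 14;  h_30 = 7;  h_31 = 12;  h_32 = 1
  h_33 = 3;  h_34 = 0;  h_35 = 7;  h_36 = 6;  h_37 = 5;  h_38 = 16
  h_39 = 7;  h_40 = 12;  h_41 = 13;  h_42 = 14;  h_43 = 7;  h_44 = 14
  h_45 = 0;  h_46 = 7;  h_47 = 4;  h_48 = 6;  h_49 = 12;  h_50 = 3
  h_51 = 13;  h_52 = 7;  h_53 = 16;  h_54 = 10;  h_55 = 14;  h_56 = 13
  h_57 = 10;  h_58 = 4;  h_59 = 0;  h_60 = 16;  h_61 = 16;  h_62 = 3
  h_63 = 12;  h_64 = 6;  h_65 = 2;  h_66 = 5;  h_67 = 3;  h_68 = 15
  h_69 = 15;  h_70 = 7;  h_71 = 15;  h_72 = 14;  h_73 = 6;  h_74 = 1
  h_75 = 9;  h_76 = 12;  h_77 = 3;  h_78 = 14;  h_79 = 15;  h_80 = 1
  h_81 = 12;  h_82 = 5;  h_83 = 16;  h_84 = 9;  h_85 = 11;  h_86 = 0
  h_87 = 1;  h_88 = 6;  h_89 = 3;  h_90 = 15;  h_91 = 4;  h_92 = 4
  h_93 = 10;  h_94 = 9;  h_95 = 3;  h_96 = 2;  h_97 = 3;  h_98 = 3
  h_99 = 3;  h_100 = 9;  h_101 = 6;  h_102 = 1;  h_103 = 13;  h_104 = 10
  h_105 = 11;  h_106 = 5;  h_107 = 13;  h_108 = 13;  h_109 = 8;  h_110 = 16
  h_111 = 16;  h_112 = 0;  h_113 = 5;  h_114 = 0;  h_115 = 13;  h_116 = 15
  h_117 = 11;  h_118 = 1;  h_119 = 11;  h_120 = 7;  h_121 = 9;  h_122 = 10
  h_123 = 6;  h_124 = 9;  h_125 = 15;  h_126 = 6;  h_127 = 5;  h_128 = 13
  h_129 = 0;  h_130 = 6;  h_131 = 7;  h_132 = 7;  h_133 = 15;  h_134 = 0
  h_135 = 13;  h_136 = 7;  h_137 = 15;  h_138 = 2;  h_139 = 12;  h_140 = 11
  h_141 = 2;  h_142 = 1;  h_143 = 1;  h_144 = 9;  h_145 = 16;  h_146 = 1
  h_147 = 5;  h_148 = 6;  h_149 = 16;  h_150 = 7;  h_151 = 1;  h_152 = 10
  h_153 = 9;  h_154 = 2;  h_155 = 11;  h_156 = 1;  h_157 = 1;  h_158 = 12
  h_159 = 6;  h_160 = 7;  h_161 = 11;  h_162 = 13;  h_163 = 8;  h_164 = 4
  h_165 = 5;  h_166 = 10;  h_167 = 15;  h_168 = 6;  h_169 = 11;  h_170 = 10
  h_171 = 12;  h_172 = 1;  h_173 = 4;  h_174 = 8;  h_175 = 9;  h_176 = 8
  h_177 = 13;  h_178 = 2;  h_179 = 6;  h_180 = 2;  h_181 = 13;  h_182 = 16
  h_183 = 14;  h_184 = 14;  h_185 = 3;  h_186 = 5;  h_187 = 6;  h_188 = 11
  h_189 = 1;  h_190 = 8;  h_191 = 0;  h_192 = 3;  h_193 = 4;  h_194 = 16
  h_195 = 0;  h_196 = 1;  h_197 = 2;  h_198 = 5;  h_199 = 7;  h_200 = 13
  h_201 = 6;  h_202 = 15;  h_203 = 13;  h_204 = 9;  h_205 = 2;  h_206 = 12
  h_207 = 9;  h_208 = 3;  h_209 = 14;  h_210 = 14;  h_211 = 10;  h_212 = 10
  h_213 = 3
h_214 = 8·3 + 6·10 + 6·10 = 8
h_215 = 8·8 + 6·3 + 6·10 = 6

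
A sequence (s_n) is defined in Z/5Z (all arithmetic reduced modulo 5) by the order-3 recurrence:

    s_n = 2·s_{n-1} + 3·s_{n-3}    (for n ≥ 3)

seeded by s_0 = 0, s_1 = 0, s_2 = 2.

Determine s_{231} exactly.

0

s_3 = 2·2 + 0·0 + 3·0 = 4
s_4 = 2·4 + 0·2 + 3·0 = 3
s_5 = 2·3 + 0·4 + 3·2 = 2
s_6 = 2·2 + 0·3 + 3·4 = 1
s_7 = 2·1 + 0·2 + 3·3 = 1
s_8 = 2·1 + 0·1 + 3·2 = 3
Continuing the recurrence:
  s_9 = 4;  s_10 = 1;  s_11 = 1;  s_12 = 4;  s_13 = 1;  s_14 = 0
  s_15 = 2;  s_16 = 2;  s_17 = 4;  s_18 = 4;  s_19 = 4;  s_20 = 0
  s_21 = 2;  s_22 = 1;  s_23 = 2;  s_24 = 0;  s_25 = 3;  s_26 = 2
  s_27 = 4;  s_28 = 2;  s_29 = 0;  s_30 = 2;  s_31 = 0;  s_32 = 0
  s_33 = 1;  s_34 = 2;  s_35 = 4;  s_36 = 1;  s_37 = 3;  s_38 = 3
  s_39 = 4;  s_40 = 2;  s_41 = 3;  s_42 = 3;  s_43 = 2;  s_44 = 3
  s_45 = 0;  s_46 = 1;  s_47 = 1;  s_48 = 2;  s_49 = 2;  s_50 = 2
  s_51 = 0;  s_52 = 1;  s_53 = 3;  s_54 = 1;  s_55 = 0;  s_56 = 4
  s_57 = 1;  s_58 = 2;  s_59 = 1;  s_60 = 0;  s_61 = 1;  s_62 = 0
  s_63 = 0;  s_64 = 3;  s_65 = 1;  s_66 = 2;  s_67 = 3;  s_68 = 4
  s_69 = 4;  s_70 = 2;  s_71 = 1;  s_72 = 4;  s_73 = 4;  s_74 = 1
  s_75 = 4;  s_76 = 0;  s_77 = 3;  s_78 = 3;  s_79 = 1;  s_80 = 1
  s_81 = 1;  s_82 = 0;  s_83 = 3;  s_84 = 4;  s_85 = 3;  s_86 = 0
  s_87 = 2;  s_88 = 3;  s_89 = 1;  s_90 = 3;  s_91 = 0;  s_92 = 3
  s_93 = 0;  s_94 = 0;  s_95 = 4;  s_96 = 3;  s_97 = 1;  s_98 = 4
  s_99 = 2;  s_100 = 2;  s_101 = 1;  s_102 = 3;  s_103 = 2;  s_104 = 2
  s_105 = 3;  s_106 = 2;  s_107 = 0;  s_108 = 4;  s_109 = 4;  s_110 = 3
  s_111 = 3;  s_112 = 3;  s_113 = 0;  s_114 = 4;  s_115 = 2;  s_116 = 4
  s_117 = 0;  s_118 = 1;  s_119 = 4;  s_120 = 3;  s_121 = 4;  s_122 = 0
  s_123 = 4;  s_124 = 0;  s_125 = 0;  s_126 = 2;  s_127 = 4;  s_128 = 3
  s_129 = 2;  s_130 = 1;  s_131 = 1;  s_132 = 3;  s_133 = 4;  s_134 = 1
  s_135 = 1;  s_136 = 4;  s_137 = 1;  s_138 = 0;  s_139 = 2;  s_140 = 2
  s_141 = 4;  s_142 = 4;  s_143 = 4;  s_144 = 0;  s_145 = 2;  s_146 = 1
  s_147 = 2;  s_148 = 0;  s_149 = 3;  s_150 = 2;  s_151 = 4;  s_152 = 2
  s_153 = 0;  s_154 = 2;  s_155 = 0;  s_156 = 0;  s_157 = 1;  s_158 = 2
  s_159 = 4;  s_160 = 1;  s_161 = 3;  s_162 = 3;  s_163 = 4;  s_164 = 2
  s_165 = 3;  s_166 = 3;  s_167 = 2;  s_168 = 3;  s_169 = 0;  s_170 = 1
  s_171 = 1;  s_172 = 2;  s_173 = 2;  s_174 = 2;  s_175 = 0;  s_176 = 1
  s_177 = 3;  s_178 = 1;  s_179 = 0;  s_180 = 4;  s_181 = 1;  s_182 = 2
  s_183 = 1;  s_184 = 0;  s_185 = 1;  s_186 = 0;  s_187 = 0;  s_188 = 3
  s_189 = 1;  s_190 = 2;  s_191 = 3;  s_192 = 4;  s_193 = 4;  s_194 = 2
  s_195 = 1;  s_196 = 4;  s_197 = 4;  s_198 = 1;  s_199 = 4;  s_200 = 0
  s_201 = 3;  s_202 = 3;  s_203 = 1;  s_204 = 1;  s_205 = 1;  s_206 = 0
  s_207 = 3;  s_208 = 4;  s_209 = 3;  s_210 = 0;  s_211 = 2;  s_212 = 3
  s_213 = 1;  s_214 = 3;  s_215 = 0;  s_216 = 3;  s_217 = 0;  s_218 = 0
  s_219 = 4;  s_220 = 3;  s_221 = 1;  s_222 = 4;  s_223 = 2;  s_224 = 2
  s_225 = 1;  s_226 = 3;  s_227 = 2;  s_228 = 2;  s_229 = 3
s_230 = 2·3 + 0·2 + 3·2 = 2
s_231 = 2·2 + 0·3 + 3·2 = 0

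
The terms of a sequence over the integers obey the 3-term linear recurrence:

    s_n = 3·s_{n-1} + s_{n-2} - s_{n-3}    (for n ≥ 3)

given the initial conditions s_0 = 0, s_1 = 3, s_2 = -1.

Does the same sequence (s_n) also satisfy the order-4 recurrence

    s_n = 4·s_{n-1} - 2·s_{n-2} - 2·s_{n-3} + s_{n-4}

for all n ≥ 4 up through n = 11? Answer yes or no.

yes

Terms s_0..s_11: 0, 3, -1, 0, -4, -11, -37, -118, -380, -1221, -3925, -12616
n=4: candidate gives -4, actual s_4 = -4 ✓
n=5: candidate gives -11, actual s_5 = -11 ✓
n=6: candidate gives -37, actual s_6 = -37 ✓
n=7: candidate gives -118, actual s_7 = -118 ✓
n=8: candidate gives -380, actual s_8 = -380 ✓
n=9: candidate gives -1221, actual s_9 = -1221 ✓
n=10: candidate gives -3925, actual s_10 = -3925 ✓
n=11: candidate gives -12616, actual s_11 = -12616 ✓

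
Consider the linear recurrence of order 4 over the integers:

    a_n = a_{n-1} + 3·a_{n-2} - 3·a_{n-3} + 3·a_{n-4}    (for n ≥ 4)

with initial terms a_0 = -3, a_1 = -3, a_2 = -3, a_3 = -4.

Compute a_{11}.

-2083

a_4 = 1·-4 + 3·-3 + -3·-3 + 3·-3 = -13
a_5 = 1·-13 + 3·-4 + -3·-3 + 3·-3 = -25
a_6 = 1·-25 + 3·-13 + -3·-4 + 3·-3 = -61
a_7 = 1·-61 + 3·-25 + -3·-13 + 3·-4 = -109
a_8 = 1·-109 + 3·-61 + -3·-25 + 3·-13 = -256
a_9 = 1·-256 + 3·-109 + -3·-61 + 3·-25 = -475
a_10 = 1·-475 + 3·-256 + -3·-109 + 3·-61 = -1099
a_11 = 1·-1099 + 3·-475 + -3·-256 + 3·-109 = -2083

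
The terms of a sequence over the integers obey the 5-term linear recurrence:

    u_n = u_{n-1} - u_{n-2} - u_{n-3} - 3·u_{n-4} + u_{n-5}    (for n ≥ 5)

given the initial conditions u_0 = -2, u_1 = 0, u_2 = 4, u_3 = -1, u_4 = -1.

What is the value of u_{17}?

2922

u_5 = 1·-1 + -1·-1 + -1·4 + -3·0 + 1·-2 = -6
u_6 = 1·-6 + -1·-1 + -1·-1 + -3·4 + 1·0 = -16
u_7 = 1·-16 + -1·-6 + -1·-1 + -3·-1 + 1·4 = -2
u_8 = 1·-2 + -1·-16 + -1·-6 + -3·-1 + 1·-1 = 22
u_9 = 1·22 + -1·-2 + -1·-16 + -3·-6 + 1·-1 = 57
u_10 = 1·57 + -1·22 + -1·-2 + -3·-16 + 1·-6 = 79
u_11 = 1·79 + -1·57 + -1·22 + -3·-2 + 1·-16 = -10
u_12 = 1·-10 + -1·79 + -1·57 + -3·22 + 1·-2 = -214
u_13 = 1·-214 + -1·-10 + -1·79 + -3·57 + 1·22 = -432
u_14 = 1·-432 + -1·-214 + -1·-10 + -3·79 + 1·57 = -388
u_15 = 1·-388 + -1·-432 + -1·-214 + -3·-10 + 1·79 = 367
u_16 = 1·367 + -1·-388 + -1·-432 + -3·-214 + 1·-10 = 1819
u_17 = 1·1819 + -1·367 + -1·-388 + -3·-432 + 1·-214 = 2922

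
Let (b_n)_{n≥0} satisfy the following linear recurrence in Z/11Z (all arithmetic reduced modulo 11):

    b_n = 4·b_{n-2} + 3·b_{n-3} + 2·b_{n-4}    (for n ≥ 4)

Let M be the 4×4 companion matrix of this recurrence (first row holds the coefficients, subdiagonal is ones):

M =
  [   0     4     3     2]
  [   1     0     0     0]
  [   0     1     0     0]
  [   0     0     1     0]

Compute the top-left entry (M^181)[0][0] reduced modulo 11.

(M^181)[0][0] is the top entry after applying M 181 times to the unit state (1, 0, 0, 0). Equivalently it is h_{184} for the auxiliary sequence (h_n) obeying the same recurrence with h_3 = 1 and h_i = 0 for 0 ≤ i < 3:
h_4 = 0·1 + 4·0 + 3·0 + 2·0 = 0
h_5 = 0·0 + 4·1 + 3·0 + 2·0 = 4
h_6 = 0·4 + 4·0 + 3·1 + 2·0 = 3
h_7 = 0·3 + 4·4 + 3·0 + 2·1 = 7
h_8 = 0·7 + 4·3 + 3·4 + 2·0 = 2
h_9 = 0·2 + 4·7 + 3·3 + 2·4 = 1
Continuing the recurrence:
  h_10 = 2;  h_11 = 2;  h_12 = 4;  h_13 = 5;  h_14 = 4;  h_15 = 3
  h_16 = 6;  h_17 = 1;  h_18 = 8;  h_19 = 6;  h_20 = 3;  h_21 = 6
  h_22 = 2;  h_23 = 1;  h_24 = 10;  h_25 = 0;  h_26 = 3;  h_27 = 10
  h_28 = 10;  h_29 = 5;  h_30 = 10;  h_31 = 4;  h_32 = 9;  h_33 = 1
  h_34 = 2;  h_35 = 6;  h_36 = 7;  h_37 = 10;  h_38 = 6;  h_39 = 7
  h_40 = 2;  h_41 = 0;  h_42 = 8;  h_43 = 9;  h_44 = 3;  h_45 = 5
  h_46 = 0;  h_47 = 3;  h_48 = 10;  h_49 = 0;  h_50 = 5;  h_51 = 3
  h_52 = 7;  h_53 = 5;  h_54 = 3;  h_55 = 3;  h_56 = 8;  h_57 = 9
  h_58 = 3;  h_59 = 0;  h_60 = 0;  h_61 = 5;  h_62 = 6;  h_63 = 9
  h_64 = 6;  h_65 = 9;  h_66 = 8;  h_67 = 6;  h_68 = 5;  h_69 = 0
  h_70 = 10;  h_71 = 5;  h_72 = 6;  h_73 = 6;  h_74 = 4;  h_75 = 8
  h_76 = 2;  h_77 = 1;  h_78 = 7;  h_79 = 4;  h_80 = 2;  h_81 = 6
  h_82 = 1;  h_83 = 5;  h_84 = 4;  h_85 = 2;  h_86 = 0;  h_87 = 8
  h_88 = 3;  h_89 = 3;  h_90 = 3;  h_91 = 4;  h_92 = 5;  h_93 = 9
  h_94 = 5;  h_95 = 4;  h_96 = 2;  h_97 = 5;  h_98 = 8;  h_99 = 1
  h_100 = 7;  h_101 = 5;  h_102 = 3;  h_103 = 10;  h_104 = 8;  h_105 = 4
  h_106 = 2;  h_107 = 5;  h_108 = 3;  h_109 = 1;  h_110 = 9;  h_111 = 1
  h_112 = 1;  h_113 = 0;  h_114 = 3;  h_115 = 5;  h_116 = 3;  h_117 = 7
  h_118 = 0;  h_119 = 3;  h_120 = 5;  h_121 = 4;  h_122 = 7;  h_123 = 4
  h_124 = 6;  h_125 = 1;  h_126 = 6;  h_127 = 8;  h_128 = 6;  h_129 = 8
  h_130 = 5;  h_131 = 0;  h_132 = 1;  h_133 = 9;  h_134 = 3;  h_135 = 6
  h_136 = 8;  h_137 = 7;  h_138 = 1;  h_139 = 9;  h_140 = 8;  h_141 = 9
  h_142 = 6;  h_143 = 1;  h_144 = 1;  h_145 = 7;  h_146 = 8;  h_147 = 0
  h_148 = 0;  h_149 = 5;  h_150 = 5;  h_151 = 9;  h_152 = 2;  h_153 = 6
  h_154 = 1;  h_155 = 4;  h_156 = 4;  h_157 = 9;  h_158 = 8;  h_159 = 1
  h_160 = 1;  h_161 = 2;  h_162 = 1;  h_163 = 2;  h_164 = 1;  h_165 = 4
  h_166 = 1;  h_167 = 1;  h_168 = 7;  h_169 = 4;  h_170 = 0;  h_171 = 6
  h_172 = 4;  h_173 = 10;  h_174 = 1;  h_175 = 9;  h_176 = 9;  h_177 = 4
  h_178 = 10;  h_179 = 6;  h_180 = 4;  h_181 = 7;  h_182 = 10
h_183 = 0·10 + 4·7 + 3·4 + 2·6 = 8
h_184 = 0·8 + 4·10 + 3·7 + 2·4 = 3

3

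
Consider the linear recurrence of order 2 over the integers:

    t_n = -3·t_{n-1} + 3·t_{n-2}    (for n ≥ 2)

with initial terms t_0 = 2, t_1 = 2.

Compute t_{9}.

14742

t_2 = -3·2 + 3·2 = 0
t_3 = -3·0 + 3·2 = 6
t_4 = -3·6 + 3·0 = -18
t_5 = -3·-18 + 3·6 = 72
t_6 = -3·72 + 3·-18 = -270
t_7 = -3·-270 + 3·72 = 1026
t_8 = -3·1026 + 3·-270 = -3888
t_9 = -3·-3888 + 3·1026 = 14742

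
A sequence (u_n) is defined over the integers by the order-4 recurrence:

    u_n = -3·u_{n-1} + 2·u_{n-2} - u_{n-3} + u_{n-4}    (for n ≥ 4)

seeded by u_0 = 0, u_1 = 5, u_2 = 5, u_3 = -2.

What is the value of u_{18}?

764685716

u_4 = -3·-2 + 2·5 + -1·5 + 1·0 = 11
u_5 = -3·11 + 2·-2 + -1·5 + 1·5 = -37
u_6 = -3·-37 + 2·11 + -1·-2 + 1·5 = 140
u_7 = -3·140 + 2·-37 + -1·11 + 1·-2 = -507
u_8 = -3·-507 + 2·140 + -1·-37 + 1·11 = 1849
u_9 = -3·1849 + 2·-507 + -1·140 + 1·-37 = -6738
u_10 = -3·-6738 + 2·1849 + -1·-507 + 1·140 = 24559
u_11 = -3·24559 + 2·-6738 + -1·1849 + 1·-507 = -89509
u_12 = -3·-89509 + 2·24559 + -1·-6738 + 1·1849 = 326232
u_13 = -3·326232 + 2·-89509 + -1·24559 + 1·-6738 = -1189011
u_14 = -3·-1189011 + 2·326232 + -1·-89509 + 1·24559 = 4333565
u_15 = -3·4333565 + 2·-1189011 + -1·326232 + 1·-89509 = -15794458
u_16 = -3·-15794458 + 2·4333565 + -1·-1189011 + 1·326232 = 57565747
u_17 = -3·57565747 + 2·-15794458 + -1·4333565 + 1·-1189011 = -209808733
u_18 = -3·-209808733 + 2·57565747 + -1·-15794458 + 1·4333565 = 764685716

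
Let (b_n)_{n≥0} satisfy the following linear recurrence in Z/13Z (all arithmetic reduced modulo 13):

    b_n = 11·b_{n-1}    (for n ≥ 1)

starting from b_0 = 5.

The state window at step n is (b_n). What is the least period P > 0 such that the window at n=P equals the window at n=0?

n=0: window = (5)
n=1: window = (3)
n=2: window = (7)
n=3: window = (12)
n=4: window = (2)
n=5: window = (9)
n=6: window = (8)
n=7: window = (10)
n=8: window = (6)
n=9: window = (1)
n=10: window = (11)
n=11: window = (4)
n=12: window = (5)
window at n=12 equals window at n=0 → period = 12

12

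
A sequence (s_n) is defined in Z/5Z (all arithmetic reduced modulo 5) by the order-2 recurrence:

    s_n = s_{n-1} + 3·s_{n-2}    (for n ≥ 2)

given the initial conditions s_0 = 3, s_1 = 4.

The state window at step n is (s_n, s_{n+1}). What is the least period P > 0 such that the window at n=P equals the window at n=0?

n=0: window = (3, 4)
n=1: window = (4, 3)
n=2: window = (3, 0)
n=3: window = (0, 4)
n=4: window = (4, 4)
n=5: window = (4, 1)
n=6: window = (1, 3)
n=7: window = (3, 1)
n=8: window = (1, 0)
n=9: window = (0, 3)
n=10: window = (3, 3)
n=11: window = (3, 2)
n=12: window = (2, 1)
n=13: window = (1, 2)
n=14: window = (2, 0)
n=15: window = (0, 1)
n=16: window = (1, 1)
n=17: window = (1, 4)
n=18: window = (4, 2)
n=19: window = (2, 4)
n=20: window = (4, 0)
n=21: window = (0, 2)
n=22: window = (2, 2)
n=23: window = (2, 3)
n=24: window = (3, 4)
window at n=24 equals window at n=0 → period = 24

24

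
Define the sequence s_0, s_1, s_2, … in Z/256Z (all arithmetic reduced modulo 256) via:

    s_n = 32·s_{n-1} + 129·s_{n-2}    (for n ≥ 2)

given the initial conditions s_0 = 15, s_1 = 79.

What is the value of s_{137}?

s_2 = 32·79 + 129·15 = 111
s_3 = 32·111 + 129·79 = 175
s_4 = 32·175 + 129·111 = 207
s_5 = 32·207 + 129·175 = 15
s_6 = 32·15 + 129·207 = 47
s_7 = 32·47 + 129·15 = 111
s_8 = 32·111 + 129·47 = 143
s_9 = 32·143 + 129·111 = 207
s_10 = 32·207 + 129·143 = 239
s_11 = 32·239 + 129·207 = 47
s_12 = 32·47 + 129·239 = 79
s_13 = 32·79 + 129·47 = 143
s_14 = 32·143 + 129·79 = 175
s_15 = 32·175 + 129·143 = 239
s_16 = 32·239 + 129·175 = 15
s_17 = 32·15 + 129·239 = 79
(s_16, s_17) = (15, 79) = (s_0, s_1), so the sequence has period 16.
137 ≡ 9 (mod 16), hence s_137 = s_9 = 207.

207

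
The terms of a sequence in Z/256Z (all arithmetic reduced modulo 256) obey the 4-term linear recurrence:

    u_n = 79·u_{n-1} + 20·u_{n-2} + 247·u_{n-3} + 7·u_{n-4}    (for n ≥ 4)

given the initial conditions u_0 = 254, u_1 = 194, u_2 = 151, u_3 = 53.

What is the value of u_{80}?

221

u_4 = 79·53 + 20·151 + 247·194 + 7·254 = 71
u_5 = 79·71 + 20·53 + 247·151 + 7·194 = 12
u_6 = 79·12 + 20·71 + 247·53 + 7·151 = 132
u_7 = 79·132 + 20·12 + 247·71 + 7·53 = 160
u_8 = 79·160 + 20·132 + 247·12 + 7·71 = 53
u_9 = 79·53 + 20·160 + 247·132 + 7·12 = 139
u_10 = 79·139 + 20·53 + 247·160 + 7·132 = 5
u_11 = 79·5 + 20·139 + 247·53 + 7·160 = 234
u_12 = 79·234 + 20·5 + 247·139 + 7·53 = 42
u_13 = 79·42 + 20·234 + 247·5 + 7·139 = 222
u_14 = 79·222 + 20·42 + 247·234 + 7·5 = 179
u_15 = 79·179 + 20·222 + 247·42 + 7·234 = 129
u_16 = 79·129 + 20·179 + 247·222 + 7·42 = 35
u_17 = 79·35 + 20·129 + 247·179 + 7·222 = 168
u_18 = 79·168 + 20·35 + 247·129 + 7·179 = 240
u_19 = 79·240 + 20·168 + 247·35 + 7·129 = 124
u_20 = 79·124 + 20·240 + 247·168 + 7·35 = 17
u_21 = 79·17 + 20·124 + 247·240 + 7·168 = 23
u_22 = 79·23 + 20·17 + 247·124 + 7·240 = 161
u_23 = 79·161 + 20·23 + 247·17 + 7·124 = 70
u_24 = 79·70 + 20·161 + 247·23 + 7·17 = 214
u_25 = 79·214 + 20·70 + 247·161 + 7·23 = 122
u_26 = 79·122 + 20·214 + 247·70 + 7·161 = 79
u_27 = 79·79 + 20·122 + 247·214 + 7·70 = 77
u_28 = 79·77 + 20·79 + 247·122 + 7·214 = 127
u_29 = 79·127 + 20·77 + 247·79 + 7·122 = 196
u_30 = 79·196 + 20·127 + 247·77 + 7·79 = 220
u_31 = 79·220 + 20·196 + 247·127 + 7·77 = 216
u_32 = 79·216 + 20·220 + 247·196 + 7·127 = 109
u_33 = 79·109 + 20·216 + 247·220 + 7·196 = 35
u_34 = 79·35 + 20·109 + 247·216 + 7·220 = 189
u_35 = 79·189 + 20·35 + 247·109 + 7·216 = 34
u_36 = 79·34 + 20·189 + 247·35 + 7·109 = 2
u_37 = 79·2 + 20·34 + 247·189 + 7·35 = 150
u_38 = 79·150 + 20·2 + 247·34 + 7·189 = 107
u_39 = 79·107 + 20·150 + 247·2 + 7·34 = 153
u_40 = 79·153 + 20·107 + 247·150 + 7·2 = 91
u_41 = 79·91 + 20·153 + 247·107 + 7·150 = 96
u_42 = 79·96 + 20·91 + 247·153 + 7·107 = 72
u_43 = 79·72 + 20·96 + 247·91 + 7·153 = 180
u_44 = 79·180 + 20·72 + 247·96 + 7·91 = 73
u_45 = 79·73 + 20·180 + 247·72 + 7·96 = 175
u_46 = 79·175 + 20·73 + 247·180 + 7·72 = 89
u_47 = 79·89 + 20·175 + 247·73 + 7·180 = 126
u_48 = 79·126 + 20·89 + 247·175 + 7·73 = 174
u_49 = 79·174 + 20·126 + 247·89 + 7·175 = 50
u_50 = 79·50 + 20·174 + 247·126 + 7·89 = 7
u_51 = 79·7 + 20·50 + 247·174 + 7·126 = 101
u_52 = 79·101 + 20·7 + 247·50 + 7·174 = 183
u_53 = 79·183 + 20·101 + 247·7 + 7·50 = 124
u_54 = 79·124 + 20·183 + 247·101 + 7·7 = 52
u_55 = 79·52 + 20·124 + 247·183 + 7·101 = 16
u_56 = 79·16 + 20·52 + 247·124 + 7·183 = 165
u_57 = 79·165 + 20·16 + 247·52 + 7·124 = 187
u_58 = 79·187 + 20·165 + 247·16 + 7·52 = 117
u_59 = 79·117 + 20·187 + 247·165 + 7·16 = 90
u_60 = 79·90 + 20·117 + 247·187 + 7·165 = 218
u_61 = 79·218 + 20·90 + 247·117 + 7·187 = 78
u_62 = 79·78 + 20·218 + 247·90 + 7·117 = 35
u_63 = 79·35 + 20·78 + 247·218 + 7·90 = 177
u_64 = 79·177 + 20·35 + 247·78 + 7·218 = 147
u_65 = 79·147 + 20·177 + 247·35 + 7·78 = 24
u_66 = 79·24 + 20·147 + 247·177 + 7·35 = 160
u_67 = 79·160 + 20·24 + 247·147 + 7·177 = 236
u_68 = 79·236 + 20·160 + 247·24 + 7·147 = 129
u_69 = 79·129 + 20·236 + 247·160 + 7·24 = 71
u_70 = 79·71 + 20·129 + 247·236 + 7·160 = 17
u_71 = 79·17 + 20·71 + 247·129 + 7·236 = 182
u_72 = 79·182 + 20·17 + 247·71 + 7·129 = 134
u_73 = 79·134 + 20·182 + 247·17 + 7·71 = 234
u_74 = 79·234 + 20·134 + 247·182 + 7·17 = 191
u_75 = 79·191 + 20·234 + 247·134 + 7·182 = 125
u_76 = 79·125 + 20·191 + 247·234 + 7·134 = 239
u_77 = 79·239 + 20·125 + 247·191 + 7·234 = 52
u_78 = 79·52 + 20·239 + 247·125 + 7·191 = 140
u_79 = 79·140 + 20·52 + 247·239 + 7·125 = 72
u_80 = 79·72 + 20·140 + 247·52 + 7·239 = 221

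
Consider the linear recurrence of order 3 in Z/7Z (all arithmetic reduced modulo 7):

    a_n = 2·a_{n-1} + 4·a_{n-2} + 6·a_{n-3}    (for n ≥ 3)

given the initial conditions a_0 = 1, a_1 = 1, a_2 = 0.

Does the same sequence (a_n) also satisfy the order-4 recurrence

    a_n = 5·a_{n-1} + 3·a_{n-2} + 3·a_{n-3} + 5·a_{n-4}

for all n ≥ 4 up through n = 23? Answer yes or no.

no

Terms a_0..a_23: 1, 1, 0, 3, 5, 1, 5, 2, 2, 0, 6, 3, 2, 3, 4, 4, 0, 5, 6, 4, 6, 1, 1, 0
n=4: candidate gives 2, actual a_4 = 5 ✗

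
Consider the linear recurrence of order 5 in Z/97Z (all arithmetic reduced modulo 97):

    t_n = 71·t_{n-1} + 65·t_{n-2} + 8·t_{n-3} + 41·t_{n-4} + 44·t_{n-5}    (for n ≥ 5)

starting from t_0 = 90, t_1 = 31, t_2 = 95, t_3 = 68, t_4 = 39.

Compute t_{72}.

t_5 = 71·39 + 65·68 + 8·95 + 41·31 + 44·90 = 85
t_6 = 71·85 + 65·39 + 8·68 + 41·95 + 44·31 = 17
t_7 = 71·17 + 65·85 + 8·39 + 41·68 + 44·95 = 44
t_8 = 71·44 + 65·17 + 8·85 + 41·39 + 44·68 = 91
t_9 = 71·91 + 65·44 + 8·17 + 41·85 + 44·39 = 11
t_10 = 71·11 + 65·91 + 8·44 + 41·17 + 44·85 = 39
t_11 = 71·39 + 65·11 + 8·91 + 41·44 + 44·17 = 71
t_12 = 71·71 + 65·39 + 8·11 + 41·91 + 44·44 = 42
t_13 = 71·42 + 65·71 + 8·39 + 41·11 + 44·91 = 45
t_14 = 71·45 + 65·42 + 8·71 + 41·39 + 44·11 = 40
t_15 = 71·40 + 65·45 + 8·42 + 41·71 + 44·39 = 58
t_16 = 71·58 + 65·40 + 8·45 + 41·42 + 44·71 = 90
t_17 = 71·90 + 65·58 + 8·40 + 41·45 + 44·42 = 11
t_18 = 71·11 + 65·90 + 8·58 + 41·40 + 44·45 = 45
t_19 = 71·45 + 65·11 + 8·90 + 41·58 + 44·40 = 38
t_20 = 71·38 + 65·45 + 8·11 + 41·90 + 44·58 = 22
t_21 = 71·22 + 65·38 + 8·45 + 41·11 + 44·90 = 73
t_22 = 71·73 + 65·22 + 8·38 + 41·45 + 44·11 = 31
t_23 = 71·31 + 65·73 + 8·22 + 41·38 + 44·45 = 87
t_24 = 71·87 + 65·31 + 8·73 + 41·22 + 44·38 = 1
t_25 = 71·1 + 65·87 + 8·31 + 41·73 + 44·22 = 41
t_26 = 71·41 + 65·1 + 8·87 + 41·31 + 44·73 = 7
t_27 = 71·7 + 65·41 + 8·1 + 41·87 + 44·31 = 50
t_28 = 71·50 + 65·7 + 8·41 + 41·1 + 44·87 = 54
t_29 = 71·54 + 65·50 + 8·7 + 41·41 + 44·1 = 38
t_30 = 71·38 + 65·54 + 8·50 + 41·7 + 44·41 = 66
t_31 = 71·66 + 65·38 + 8·54 + 41·50 + 44·7 = 52
t_32 = 71·52 + 65·66 + 8·38 + 41·54 + 44·50 = 90
t_33 = 71·90 + 65·52 + 8·66 + 41·38 + 44·54 = 70
t_34 = 71·70 + 65·90 + 8·52 + 41·66 + 44·38 = 94
t_35 = 71·94 + 65·70 + 8·90 + 41·52 + 44·66 = 5
t_36 = 71·5 + 65·94 + 8·70 + 41·90 + 44·52 = 5
t_37 = 71·5 + 65·5 + 8·94 + 41·70 + 44·90 = 17
t_38 = 71·17 + 65·5 + 8·5 + 41·94 + 44·70 = 67
t_39 = 71·67 + 65·17 + 8·5 + 41·5 + 44·94 = 58
t_40 = 71·58 + 65·67 + 8·17 + 41·5 + 44·5 = 13
t_41 = 71·13 + 65·58 + 8·67 + 41·17 + 44·5 = 35
t_42 = 71·35 + 65·13 + 8·58 + 41·67 + 44·17 = 14
t_43 = 71·14 + 65·35 + 8·13 + 41·58 + 44·67 = 66
t_44 = 71·66 + 65·14 + 8·35 + 41·13 + 44·58 = 37
t_45 = 71·37 + 65·66 + 8·14 + 41·35 + 44·13 = 15
t_46 = 71·15 + 65·37 + 8·66 + 41·14 + 44·35 = 1
t_47 = 71·1 + 65·15 + 8·37 + 41·66 + 44·14 = 8
t_48 = 71·8 + 65·1 + 8·15 + 41·37 + 44·66 = 33
t_49 = 71·33 + 65·8 + 8·1 + 41·15 + 44·37 = 70
t_50 = 71·70 + 65·33 + 8·8 + 41·1 + 44·15 = 23
t_51 = 71·23 + 65·70 + 8·33 + 41·8 + 44·1 = 29
t_52 = 71·29 + 65·23 + 8·70 + 41·33 + 44·8 = 96
t_53 = 71·96 + 65·29 + 8·23 + 41·70 + 44·33 = 15
t_54 = 71·15 + 65·96 + 8·29 + 41·23 + 44·70 = 17
t_55 = 71·17 + 65·15 + 8·96 + 41·29 + 44·23 = 10
t_56 = 71·10 + 65·17 + 8·15 + 41·96 + 44·29 = 66
t_57 = 71·66 + 65·10 + 8·17 + 41·15 + 44·96 = 29
t_58 = 71·29 + 65·66 + 8·10 + 41·17 + 44·15 = 26
t_59 = 71·26 + 65·29 + 8·66 + 41·10 + 44·17 = 82
t_60 = 71·82 + 65·26 + 8·29 + 41·66 + 44·10 = 26
t_61 = 71·26 + 65·82 + 8·26 + 41·29 + 44·66 = 31
t_62 = 71·31 + 65·26 + 8·82 + 41·26 + 44·29 = 2
t_63 = 71·2 + 65·31 + 8·26 + 41·82 + 44·26 = 81
t_64 = 71·81 + 65·2 + 8·31 + 41·26 + 44·82 = 36
t_65 = 71·36 + 65·81 + 8·2 + 41·31 + 44·26 = 67
t_66 = 71·67 + 65·36 + 8·81 + 41·2 + 44·31 = 73
t_67 = 71·73 + 65·67 + 8·36 + 41·81 + 44·2 = 43
t_68 = 71·43 + 65·73 + 8·67 + 41·36 + 44·81 = 85
t_69 = 71·85 + 65·43 + 8·73 + 41·67 + 44·36 = 68
t_70 = 71·68 + 65·85 + 8·43 + 41·73 + 44·67 = 51
t_71 = 71·51 + 65·68 + 8·85 + 41·43 + 44·73 = 19
t_72 = 71·19 + 65·51 + 8·68 + 41·85 + 44·43 = 12

12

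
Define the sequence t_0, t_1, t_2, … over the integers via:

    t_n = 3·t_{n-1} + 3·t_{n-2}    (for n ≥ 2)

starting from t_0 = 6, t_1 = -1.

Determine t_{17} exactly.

5649801759

t_2 = 3·-1 + 3·6 = 15
t_3 = 3·15 + 3·-1 = 42
t_4 = 3·42 + 3·15 = 171
t_5 = 3·171 + 3·42 = 639
t_6 = 3·639 + 3·171 = 2430
t_7 = 3·2430 + 3·639 = 9207
t_8 = 3·9207 + 3·2430 = 34911
t_9 = 3·34911 + 3·9207 = 132354
t_10 = 3·132354 + 3·34911 = 501795
t_11 = 3·501795 + 3·132354 = 1902447
t_12 = 3·1902447 + 3·501795 = 7212726
t_13 = 3·7212726 + 3·1902447 = 27345519
t_14 = 3·27345519 + 3·7212726 = 103674735
t_15 = 3·103674735 + 3·27345519 = 393060762
t_16 = 3·393060762 + 3·103674735 = 1490206491
t_17 = 3·1490206491 + 3·393060762 = 5649801759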